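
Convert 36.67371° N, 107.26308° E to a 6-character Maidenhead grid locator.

OM36pq

Add 180° to longitude and 90° to latitude: 287.2631, 126.6737.
Field: 287.2631/20 → 14 → O, 126.6737/10 → 12 → M; chars OM.
Square: 7.2631/2 → 3, 6.6737/1 → 6; chars 36.
Subsquare: 1.2631/0.0833333 → 15 → p, 0.6737/0.0416667 → 16 → q; chars pq.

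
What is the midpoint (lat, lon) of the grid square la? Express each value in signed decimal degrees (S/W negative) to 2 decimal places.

-85.00, 50.00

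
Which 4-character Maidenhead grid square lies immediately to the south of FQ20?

Latitude square 0; −1 → -1, wraps to 9, carry into field.
Latitude field Q = 16; −1 → 15 = P.
The longitude characters are unchanged.

FP29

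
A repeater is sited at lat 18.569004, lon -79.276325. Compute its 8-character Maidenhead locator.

Shift to the Maidenhead origin (180°W, 90°S): lon 100.72368, lat 108.56900.
Field: 100.72368/20 → 5 → F, 108.56900/10 → 10 → K; chars FK.
Square: 0.72368/2 → 0, 8.56900/1 → 8; chars 08.
Subsquare: 0.72368/0.0833333 → 8 → i, 0.56900/0.0416667 → 13 → n; chars in.
Extended square: 0.05701/0.00833333 → 6, 0.02734/0.00416667 → 6; chars 66.

FK08in66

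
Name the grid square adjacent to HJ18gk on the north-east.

Longitude subsquare g = 6; +1 → 7 = h.
Latitude subsquare k = 10; +1 → 11 = l.

HJ18hl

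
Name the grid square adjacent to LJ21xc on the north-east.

Longitude subsquare x = 23; +1 → 24, wraps to 0 = a, carry into square.
Longitude square 2; +1 → 3.
Latitude subsquare c = 2; +1 → 3 = d.

LJ31ad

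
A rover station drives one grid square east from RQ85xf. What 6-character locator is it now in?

Longitude subsquare x = 23; +1 → 24, wraps to 0 = a, carry into square.
Longitude square 8; +1 → 9.
The latitude characters are unchanged.

RQ95af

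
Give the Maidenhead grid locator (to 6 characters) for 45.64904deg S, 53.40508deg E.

LE64qi

Shift to the Maidenhead origin (180°W, 90°S): lon 233.4051, lat 44.3510.
Field (20°×10°, letters A–R): 233.4051/20 → 11 → L, 44.3510/10 → 4 → E; chars LE.
Square (2°×1°, digits 0–9): 13.4051/2 → 6, 4.3510/1 → 4; chars 64.
Subsquare (5′×2.5′, letters a–x): 1.4051/0.0833333 → 16 → q, 0.3510/0.0416667 → 8 → i; chars qi.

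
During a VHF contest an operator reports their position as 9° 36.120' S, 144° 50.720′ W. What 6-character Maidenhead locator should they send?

Add 180° to longitude and 90° to latitude: 35.1547, 80.3980.
Field: lon ⌊35.1547/20⌋ = 1 → B; lat ⌊80.3980/10⌋ = 8 → I.
Square: lon ⌊15.1547/2⌋ = 7; lat ⌊0.3980/1⌋ = 0.
Subsquare: lon ⌊1.1547/0.0833333⌋ = 13 → n; lat ⌊0.3980/0.0416667⌋ = 9 → j.

BI70nj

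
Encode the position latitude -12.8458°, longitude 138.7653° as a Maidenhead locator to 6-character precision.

PH97jd

Add 180° to longitude and 90° to latitude: 318.7653, 77.1542.
Field (20°×10°, letters A–R): lon ⌊318.7653/20⌋ = 15 → P; lat ⌊77.1542/10⌋ = 7 → H.
Square (2°×1°, digits 0–9): lon ⌊18.7653/2⌋ = 9; lat ⌊7.1542/1⌋ = 7.
Subsquare (5′×2.5′, letters a–x): lon ⌊0.7653/0.0833333⌋ = 9 → j; lat ⌊0.1542/0.0416667⌋ = 3 → d.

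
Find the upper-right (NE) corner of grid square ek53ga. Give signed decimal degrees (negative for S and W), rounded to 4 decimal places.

Field E=4, K=10: +4·20° lon, +10·10° lat → SW at lon -100°, lat 10°.
Square 5, 3: +5·2° lon, +3·1° lat → SW at lon -90°, lat 13°.
Subsquare g=6, a=0: +6·0.0833333° lon, +0·0.0416667° lat → SW at lon -89.5°, lat 13°.
Cell spans 0.0833333° lon × 0.0416667° lat. NE corner is SW corner plus one full cell.
latitude 13.0417, longitude -89.4167.

13.0417, -89.4167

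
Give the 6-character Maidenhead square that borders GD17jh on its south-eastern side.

Longitude subsquare j = 9; +1 → 10 = k.
Latitude subsquare h = 7; −1 → 6 = g.

GD17kg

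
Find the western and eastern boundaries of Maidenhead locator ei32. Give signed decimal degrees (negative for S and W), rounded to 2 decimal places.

-94.00, -92.00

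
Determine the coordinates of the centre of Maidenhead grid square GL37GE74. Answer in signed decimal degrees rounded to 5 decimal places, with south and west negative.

Field G=6, L=11: +6·20° lon, +11·10° lat → SW at lon -60°, lat 20°.
Square 3, 7: +3·2° lon, +7·1° lat → SW at lon -54°, lat 27°.
Subsquare g=6, e=4: +6·0.0833333° lon, +4·0.0416667° lat → SW at lon -53.5°, lat 27.1667°.
Extended square 7, 4: +7·0.00833333° lon, +4·0.00416667° lat → SW at lon -53.4417°, lat 27.1833°.
Cell spans 0.00833333° lon × 0.00416667° lat. Centre is SW corner plus half of each.
latitude 27.18542, longitude -53.43750.

27.18542, -53.43750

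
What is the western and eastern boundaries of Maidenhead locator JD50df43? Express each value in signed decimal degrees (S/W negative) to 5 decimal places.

Field J=9, D=3: +9·20° lon, +3·10° lat → SW at lon 0°, lat -60°.
Square 5, 0: +5·2° lon, +0·1° lat → SW at lon 10°, lat -60°.
Subsquare d=3, f=5: +3·0.0833333° lon, +5·0.0416667° lat → SW at lon 10.25°, lat -59.7917°.
Extended square 4, 3: +4·0.00833333° lon, +3·0.00416667° lat → SW at lon 10.2833°, lat -59.7792°.
Cell spans 0.00833333° lon × 0.00416667° lat.
west 10.28333, east 10.29167.

10.28333, 10.29167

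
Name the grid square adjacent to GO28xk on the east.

Longitude subsquare x = 23; +1 → 24, wraps to 0 = a, carry into square.
Longitude square 2; +1 → 3.
The latitude characters are unchanged.

GO38ak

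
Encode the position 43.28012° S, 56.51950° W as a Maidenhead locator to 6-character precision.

Offset from 180°W / 90°S: lon 123.4805°, lat 46.7199°.
Field (20°×10°, letters A–R): lon ⌊123.4805/20⌋ = 6 → G; lat ⌊46.7199/10⌋ = 4 → E.
Square (2°×1°, digits 0–9): lon ⌊3.4805/2⌋ = 1; lat ⌊6.7199/1⌋ = 6.
Subsquare (5′×2.5′, letters a–x): lon ⌊1.4805/0.0833333⌋ = 17 → r; lat ⌊0.7199/0.0416667⌋ = 17 → r.

GE16rr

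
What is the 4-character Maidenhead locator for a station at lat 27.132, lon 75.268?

Shift to the Maidenhead origin (180°W, 90°S): lon 255.27, lat 117.13.
Field: lon ⌊255.27/20⌋ = 12 → M; lat ⌊117.13/10⌋ = 11 → L.
Square: lon ⌊15.27/2⌋ = 7; lat ⌊7.13/1⌋ = 7.

ML77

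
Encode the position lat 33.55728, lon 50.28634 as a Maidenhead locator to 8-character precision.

Add 180° to longitude and 90° to latitude: 230.28634, 123.55728.
Field: 230.28634/20 → 11 → L, 123.55728/10 → 12 → M; chars LM.
Square: 10.28634/2 → 5, 3.55728/1 → 3; chars 53.
Subsquare: 0.28634/0.0833333 → 3 → d, 0.55728/0.0416667 → 13 → n; chars dn.
Extended square: 0.03634/0.00833333 → 4, 0.01561/0.00416667 → 3; chars 43.

LM53dn43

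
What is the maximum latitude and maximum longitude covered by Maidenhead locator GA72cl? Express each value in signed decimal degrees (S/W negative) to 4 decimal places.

Field G=6, A=0: +6·20° lon, +0·10° lat → SW at lon -60°, lat -90°.
Square 7, 2: +7·2° lon, +2·1° lat → SW at lon -46°, lat -88°.
Subsquare c=2, l=11: +2·0.0833333° lon, +11·0.0416667° lat → SW at lon -45.8333°, lat -87.5417°.
Cell spans 0.0833333° lon × 0.0416667° lat. NE corner is SW corner plus one full cell.
latitude -87.5000, longitude -45.7500.

-87.5000, -45.7500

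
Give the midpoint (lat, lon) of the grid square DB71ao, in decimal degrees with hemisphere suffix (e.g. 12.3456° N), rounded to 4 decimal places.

78.3958° S, 105.9583° W

Field D=3, B=1: +3·20° lon, +1·10° lat → SW at lon -120°, lat -80°.
Square 7, 1: +7·2° lon, +1·1° lat → SW at lon -106°, lat -79°.
Subsquare a=0, o=14: +0·0.0833333° lon, +14·0.0416667° lat → SW at lon -106°, lat -78.4167°.
Cell spans 0.0833333° lon × 0.0416667° lat. Centre is SW corner plus half of each.
latitude 78.3958° S, longitude 105.9583° W.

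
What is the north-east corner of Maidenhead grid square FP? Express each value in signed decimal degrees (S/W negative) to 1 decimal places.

70.0, -60.0

Field F=5, P=15: +5·20° lon, +15·10° lat → SW at lon -80°, lat 60°.
Cell spans 20° lon × 10° lat. NE corner is SW corner plus one full cell.
latitude 70.0, longitude -60.0.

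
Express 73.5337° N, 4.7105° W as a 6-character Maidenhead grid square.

IQ73pm

Offset from 180°W / 90°S: lon 175.2895°, lat 163.5337°.
Field: lon ⌊175.2895/20⌋ = 8 → I; lat ⌊163.5337/10⌋ = 16 → Q.
Square: lon ⌊15.2895/2⌋ = 7; lat ⌊3.5337/1⌋ = 3.
Subsquare: lon ⌊1.2895/0.0833333⌋ = 15 → p; lat ⌊0.5337/0.0416667⌋ = 12 → m.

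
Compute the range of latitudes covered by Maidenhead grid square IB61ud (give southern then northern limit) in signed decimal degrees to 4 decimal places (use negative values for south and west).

-78.8750, -78.8333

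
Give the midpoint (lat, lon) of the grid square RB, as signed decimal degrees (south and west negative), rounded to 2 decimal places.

Field R=17, B=1: +17·20° lon, +1·10° lat → SW at lon 160°, lat -80°.
Cell spans 20° lon × 10° lat. Centre is SW corner plus half of each.
latitude -75.00, longitude 170.00.

-75.00, 170.00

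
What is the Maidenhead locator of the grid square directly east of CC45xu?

Longitude subsquare x = 23; +1 → 24, wraps to 0 = a, carry into square.
Longitude square 4; +1 → 5.
The latitude characters are unchanged.

CC55au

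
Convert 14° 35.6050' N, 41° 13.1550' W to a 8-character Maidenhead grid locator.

GK94jo32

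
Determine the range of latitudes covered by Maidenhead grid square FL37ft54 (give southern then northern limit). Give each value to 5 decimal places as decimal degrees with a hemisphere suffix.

Field F=5, L=11: +5·20° lon, +11·10° lat → SW at lon -80°, lat 20°.
Square 3, 7: +3·2° lon, +7·1° lat → SW at lon -74°, lat 27°.
Subsquare f=5, t=19: +5·0.0833333° lon, +19·0.0416667° lat → SW at lon -73.5833°, lat 27.7917°.
Extended square 5, 4: +5·0.00833333° lon, +4·0.00416667° lat → SW at lon -73.5417°, lat 27.8083°.
Cell spans 0.00833333° lon × 0.00416667° lat.
south 27.80833° N, north 27.81250° N.

27.80833° N, 27.81250° N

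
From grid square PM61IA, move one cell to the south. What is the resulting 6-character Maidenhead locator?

Latitude subsquare a = 0; −1 → -1, wraps to 23 = x, carry into square.
Latitude square 1; −1 → 0.
The longitude characters are unchanged.

PM60ix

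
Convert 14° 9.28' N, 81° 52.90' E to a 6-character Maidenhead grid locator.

NK04wd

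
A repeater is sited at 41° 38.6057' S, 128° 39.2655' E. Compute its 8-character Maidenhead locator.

Shift to the Maidenhead origin (180°W, 90°S): lon 308.65443, lat 48.35657.
Field: 308.65443/20 → 15 → P, 48.35657/10 → 4 → E; chars PE.
Square: 8.65443/2 → 4, 8.35657/1 → 8; chars 48.
Subsquare: 0.65443/0.0833333 → 7 → h, 0.35657/0.0416667 → 8 → i; chars hi.
Extended square: 0.07109/0.00833333 → 8, 0.02324/0.00416667 → 5; chars 85.

PE48hi85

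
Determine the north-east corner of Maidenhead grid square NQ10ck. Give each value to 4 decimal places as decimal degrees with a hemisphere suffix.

70.4583° N, 82.2500° E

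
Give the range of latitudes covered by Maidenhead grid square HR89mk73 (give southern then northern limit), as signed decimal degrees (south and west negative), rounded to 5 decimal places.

Field H=7, R=17: +7·20° lon, +17·10° lat → SW at lon -40°, lat 80°.
Square 8, 9: +8·2° lon, +9·1° lat → SW at lon -24°, lat 89°.
Subsquare m=12, k=10: +12·0.0833333° lon, +10·0.0416667° lat → SW at lon -23°, lat 89.4167°.
Extended square 7, 3: +7·0.00833333° lon, +3·0.00416667° lat → SW at lon -22.9417°, lat 89.4292°.
Cell spans 0.00833333° lon × 0.00416667° lat.
south 89.42917, north 89.43333.

89.42917, 89.43333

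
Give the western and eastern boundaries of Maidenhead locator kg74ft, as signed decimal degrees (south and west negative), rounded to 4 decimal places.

Field K=10, G=6: +10·20° lon, +6·10° lat → SW at lon 20°, lat -30°.
Square 7, 4: +7·2° lon, +4·1° lat → SW at lon 34°, lat -26°.
Subsquare f=5, t=19: +5·0.0833333° lon, +19·0.0416667° lat → SW at lon 34.4167°, lat -25.2083°.
Cell spans 0.0833333° lon × 0.0416667° lat.
west 34.4167, east 34.5000.

34.4167, 34.5000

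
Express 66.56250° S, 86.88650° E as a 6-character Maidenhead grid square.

NC33kk

Offset from 180°W / 90°S: lon 266.8865°, lat 23.4375°.
Field: 266.8865/20 → 13 → N, 23.4375/10 → 2 → C; chars NC.
Square: 6.8865/2 → 3, 3.4375/1 → 3; chars 33.
Subsquare: 0.8865/0.0833333 → 10 → k, 0.4375/0.0416667 → 10 → k; chars kk.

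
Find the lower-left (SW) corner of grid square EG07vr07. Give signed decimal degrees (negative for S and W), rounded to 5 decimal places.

Field E=4, G=6: +4·20° lon, +6·10° lat → SW at lon -100°, lat -30°.
Square 0, 7: +0·2° lon, +7·1° lat → SW at lon -100°, lat -23°.
Subsquare v=21, r=17: +21·0.0833333° lon, +17·0.0416667° lat → SW at lon -98.25°, lat -22.2917°.
Extended square 0, 7: +0·0.00833333° lon, +7·0.00416667° lat → SW at lon -98.25°, lat -22.2625°.
latitude -22.26250, longitude -98.25000.

-22.26250, -98.25000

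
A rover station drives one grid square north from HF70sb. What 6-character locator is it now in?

Latitude subsquare b = 1; +1 → 2 = c.
The longitude characters are unchanged.

HF70sc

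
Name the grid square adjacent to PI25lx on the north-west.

PI26ka

Longitude subsquare l = 11; −1 → 10 = k.
Latitude subsquare x = 23; +1 → 24, wraps to 0 = a, carry into square.
Latitude square 5; +1 → 6.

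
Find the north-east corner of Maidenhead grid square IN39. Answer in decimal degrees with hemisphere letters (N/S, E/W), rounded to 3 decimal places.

50.000° N, 12.000° W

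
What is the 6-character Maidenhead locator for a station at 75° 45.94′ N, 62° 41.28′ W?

Add 180° to longitude and 90° to latitude: 117.3120, 165.7657.
Field (20°×10°, letters A–R): 117.3120/20 → 5 → F, 165.7657/10 → 16 → Q; chars FQ.
Square (2°×1°, digits 0–9): 17.3120/2 → 8, 5.7657/1 → 5; chars 85.
Subsquare (5′×2.5′, letters a–x): 1.3120/0.0833333 → 15 → p, 0.7657/0.0416667 → 18 → s; chars ps.

FQ85ps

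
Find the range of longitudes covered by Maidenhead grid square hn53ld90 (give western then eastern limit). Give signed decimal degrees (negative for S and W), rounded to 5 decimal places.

-29.00833, -29.00000

Field H=7, N=13: +7·20° lon, +13·10° lat → SW at lon -40°, lat 40°.
Square 5, 3: +5·2° lon, +3·1° lat → SW at lon -30°, lat 43°.
Subsquare l=11, d=3: +11·0.0833333° lon, +3·0.0416667° lat → SW at lon -29.0833°, lat 43.125°.
Extended square 9, 0: +9·0.00833333° lon, +0·0.00416667° lat → SW at lon -29.0083°, lat 43.125°.
Cell spans 0.00833333° lon × 0.00416667° lat.
west -29.00833, east -29.00000.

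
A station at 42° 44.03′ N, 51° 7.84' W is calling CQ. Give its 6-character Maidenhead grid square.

GN42kr

Shift to the Maidenhead origin (180°W, 90°S): lon 128.8693, lat 132.7338.
Field (20°×10°, letters A–R): 128.8693/20 → 6 → G, 132.7338/10 → 13 → N; chars GN.
Square (2°×1°, digits 0–9): 8.8693/2 → 4, 2.7338/1 → 2; chars 42.
Subsquare (5′×2.5′, letters a–x): 0.8693/0.0833333 → 10 → k, 0.7338/0.0416667 → 17 → r; chars kr.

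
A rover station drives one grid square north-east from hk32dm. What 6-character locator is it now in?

Longitude subsquare d = 3; +1 → 4 = e.
Latitude subsquare m = 12; +1 → 13 = n.

HK32en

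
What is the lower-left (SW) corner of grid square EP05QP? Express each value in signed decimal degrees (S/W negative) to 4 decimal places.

65.6250, -98.6667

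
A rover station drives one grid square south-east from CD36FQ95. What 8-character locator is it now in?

Longitude extended square 9; +1 → 10, wraps to 0, carry into subsquare.
Longitude subsquare f = 5; +1 → 6 = g.
Latitude extended square 5; −1 → 4.

CD36gq04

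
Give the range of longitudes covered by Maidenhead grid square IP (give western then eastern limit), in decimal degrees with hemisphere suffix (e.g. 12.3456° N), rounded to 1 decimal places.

20.0° W, 0.0° E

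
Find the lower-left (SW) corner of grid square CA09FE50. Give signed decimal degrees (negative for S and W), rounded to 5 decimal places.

-80.83333, -139.54167

Field C=2, A=0: +2·20° lon, +0·10° lat → SW at lon -140°, lat -90°.
Square 0, 9: +0·2° lon, +9·1° lat → SW at lon -140°, lat -81°.
Subsquare f=5, e=4: +5·0.0833333° lon, +4·0.0416667° lat → SW at lon -139.583°, lat -80.8333°.
Extended square 5, 0: +5·0.00833333° lon, +0·0.00416667° lat → SW at lon -139.542°, lat -80.8333°.
latitude -80.83333, longitude -139.54167.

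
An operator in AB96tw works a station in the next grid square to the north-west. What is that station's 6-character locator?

AB96sx

Longitude subsquare t = 19; −1 → 18 = s.
Latitude subsquare w = 22; +1 → 23 = x.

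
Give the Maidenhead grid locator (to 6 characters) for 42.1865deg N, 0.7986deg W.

Shift to the Maidenhead origin (180°W, 90°S): lon 179.2014, lat 132.1865.
Field: lon ⌊179.2014/20⌋ = 8 → I; lat ⌊132.1865/10⌋ = 13 → N.
Square: lon ⌊19.2014/2⌋ = 9; lat ⌊2.1865/1⌋ = 2.
Subsquare: lon ⌊1.2014/0.0833333⌋ = 14 → o; lat ⌊0.1865/0.0416667⌋ = 4 → e.

IN92oe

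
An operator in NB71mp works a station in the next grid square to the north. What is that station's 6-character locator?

NB71mq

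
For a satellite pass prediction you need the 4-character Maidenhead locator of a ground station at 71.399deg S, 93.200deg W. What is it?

EB38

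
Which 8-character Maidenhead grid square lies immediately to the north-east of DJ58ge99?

Longitude extended square 9; +1 → 10, wraps to 0, carry into subsquare.
Longitude subsquare g = 6; +1 → 7 = h.
Latitude extended square 9; +1 → 10, wraps to 0, carry into subsquare.
Latitude subsquare e = 4; +1 → 5 = f.

DJ58hf00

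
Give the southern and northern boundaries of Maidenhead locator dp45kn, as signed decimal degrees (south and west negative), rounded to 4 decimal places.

65.5417, 65.5833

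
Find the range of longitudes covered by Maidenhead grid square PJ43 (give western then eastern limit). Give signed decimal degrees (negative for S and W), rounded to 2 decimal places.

128.00, 130.00

Field P=15, J=9: +15·20° lon, +9·10° lat → SW at lon 120°, lat 0°.
Square 4, 3: +4·2° lon, +3·1° lat → SW at lon 128°, lat 3°.
Cell spans 2° lon × 1° lat.
west 128.00, east 130.00.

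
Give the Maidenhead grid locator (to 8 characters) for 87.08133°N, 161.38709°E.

RR07qb69

Offset from 180°W / 90°S: lon 341.38709°, lat 177.08133°.
Field: lon ⌊341.38709/20⌋ = 17 → R; lat ⌊177.08133/10⌋ = 17 → R.
Square: lon ⌊1.38709/2⌋ = 0; lat ⌊7.08133/1⌋ = 7.
Subsquare: lon ⌊1.38709/0.0833333⌋ = 16 → q; lat ⌊0.08133/0.0416667⌋ = 1 → b.
Extended square: lon ⌊0.05376/0.00833333⌋ = 6; lat ⌊0.03966/0.00416667⌋ = 9.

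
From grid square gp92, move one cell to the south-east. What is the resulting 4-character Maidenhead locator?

Longitude square 9; +1 → 10, wraps to 0, carry into field.
Longitude field G = 6; +1 → 7 = H.
Latitude square 2; −1 → 1.

HP01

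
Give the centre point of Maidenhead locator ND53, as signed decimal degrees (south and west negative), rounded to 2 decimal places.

Field N=13, D=3: +13·20° lon, +3·10° lat → SW at lon 80°, lat -60°.
Square 5, 3: +5·2° lon, +3·1° lat → SW at lon 90°, lat -57°.
Cell spans 2° lon × 1° lat. Centre is SW corner plus half of each.
latitude -56.50, longitude 91.00.

-56.50, 91.00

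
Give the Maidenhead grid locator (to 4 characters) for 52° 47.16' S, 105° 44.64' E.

Add 180° to longitude and 90° to latitude: 285.74, 37.21.
Field: lon ⌊285.74/20⌋ = 14 → O; lat ⌊37.21/10⌋ = 3 → D.
Square: lon ⌊5.74/2⌋ = 2; lat ⌊7.21/1⌋ = 7.

OD27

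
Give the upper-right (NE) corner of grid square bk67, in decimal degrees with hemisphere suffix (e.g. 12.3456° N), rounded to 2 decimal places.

18.00° N, 146.00° W

Field B=1, K=10: +1·20° lon, +10·10° lat → SW at lon -160°, lat 10°.
Square 6, 7: +6·2° lon, +7·1° lat → SW at lon -148°, lat 17°.
Cell spans 2° lon × 1° lat. NE corner is SW corner plus one full cell.
latitude 18.00° N, longitude 146.00° W.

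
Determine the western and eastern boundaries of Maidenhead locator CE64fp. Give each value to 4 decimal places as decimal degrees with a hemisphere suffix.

Field C=2, E=4: +2·20° lon, +4·10° lat → SW at lon -140°, lat -50°.
Square 6, 4: +6·2° lon, +4·1° lat → SW at lon -128°, lat -46°.
Subsquare f=5, p=15: +5·0.0833333° lon, +15·0.0416667° lat → SW at lon -127.583°, lat -45.375°.
Cell spans 0.0833333° lon × 0.0416667° lat.
west 127.5833° W, east 127.5000° W.

127.5833° W, 127.5000° W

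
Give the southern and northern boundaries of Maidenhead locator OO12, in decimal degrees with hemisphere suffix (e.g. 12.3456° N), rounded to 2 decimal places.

Field O=14, O=14: +14·20° lon, +14·10° lat → SW at lon 100°, lat 50°.
Square 1, 2: +1·2° lon, +2·1° lat → SW at lon 102°, lat 52°.
Cell spans 2° lon × 1° lat.
south 52.00° N, north 53.00° N.

52.00° N, 53.00° N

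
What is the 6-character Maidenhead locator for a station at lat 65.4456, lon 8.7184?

JP45ik

Add 180° to longitude and 90° to latitude: 188.7184, 155.4456.
Field: 188.7184/20 → 9 → J, 155.4456/10 → 15 → P; chars JP.
Square: 8.7184/2 → 4, 5.4456/1 → 5; chars 45.
Subsquare: 0.7184/0.0833333 → 8 → i, 0.4456/0.0416667 → 10 → k; chars ik.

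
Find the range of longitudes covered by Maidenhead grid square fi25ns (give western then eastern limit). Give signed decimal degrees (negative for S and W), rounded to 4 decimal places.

-74.9167, -74.8333

Field F=5, I=8: +5·20° lon, +8·10° lat → SW at lon -80°, lat -10°.
Square 2, 5: +2·2° lon, +5·1° lat → SW at lon -76°, lat -5°.
Subsquare n=13, s=18: +13·0.0833333° lon, +18·0.0416667° lat → SW at lon -74.9167°, lat -4.25°.
Cell spans 0.0833333° lon × 0.0416667° lat.
west -74.9167, east -74.8333.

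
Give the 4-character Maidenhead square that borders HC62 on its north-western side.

HC53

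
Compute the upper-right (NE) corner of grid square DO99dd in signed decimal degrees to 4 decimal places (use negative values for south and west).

Field D=3, O=14: +3·20° lon, +14·10° lat → SW at lon -120°, lat 50°.
Square 9, 9: +9·2° lon, +9·1° lat → SW at lon -102°, lat 59°.
Subsquare d=3, d=3: +3·0.0833333° lon, +3·0.0416667° lat → SW at lon -101.75°, lat 59.125°.
Cell spans 0.0833333° lon × 0.0416667° lat. NE corner is SW corner plus one full cell.
latitude 59.1667, longitude -101.6667.

59.1667, -101.6667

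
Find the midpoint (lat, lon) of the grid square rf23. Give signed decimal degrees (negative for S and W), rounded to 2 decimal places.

-36.50, 165.00

Field R=17, F=5: +17·20° lon, +5·10° lat → SW at lon 160°, lat -40°.
Square 2, 3: +2·2° lon, +3·1° lat → SW at lon 164°, lat -37°.
Cell spans 2° lon × 1° lat. Centre is SW corner plus half of each.
latitude -36.50, longitude 165.00.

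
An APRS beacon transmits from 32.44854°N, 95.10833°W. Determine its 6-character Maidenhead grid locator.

EM22kk

Add 180° to longitude and 90° to latitude: 84.8917, 122.4485.
Field: lon ⌊84.8917/20⌋ = 4 → E; lat ⌊122.4485/10⌋ = 12 → M.
Square: lon ⌊4.8917/2⌋ = 2; lat ⌊2.4485/1⌋ = 2.
Subsquare: lon ⌊0.8917/0.0833333⌋ = 10 → k; lat ⌊0.4485/0.0416667⌋ = 10 → k.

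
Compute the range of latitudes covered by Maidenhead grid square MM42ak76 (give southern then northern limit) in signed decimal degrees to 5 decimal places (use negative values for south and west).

32.44167, 32.44583

Field M=12, M=12: +12·20° lon, +12·10° lat → SW at lon 60°, lat 30°.
Square 4, 2: +4·2° lon, +2·1° lat → SW at lon 68°, lat 32°.
Subsquare a=0, k=10: +0·0.0833333° lon, +10·0.0416667° lat → SW at lon 68°, lat 32.4167°.
Extended square 7, 6: +7·0.00833333° lon, +6·0.00416667° lat → SW at lon 68.0583°, lat 32.4417°.
Cell spans 0.00833333° lon × 0.00416667° lat.
south 32.44167, north 32.44583.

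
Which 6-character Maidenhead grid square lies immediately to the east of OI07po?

OI07qo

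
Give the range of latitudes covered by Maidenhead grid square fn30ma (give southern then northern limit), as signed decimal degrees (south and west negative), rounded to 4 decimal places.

Field F=5, N=13: +5·20° lon, +13·10° lat → SW at lon -80°, lat 40°.
Square 3, 0: +3·2° lon, +0·1° lat → SW at lon -74°, lat 40°.
Subsquare m=12, a=0: +12·0.0833333° lon, +0·0.0416667° lat → SW at lon -73°, lat 40°.
Cell spans 0.0833333° lon × 0.0416667° lat.
south 40.0000, north 40.0417.

40.0000, 40.0417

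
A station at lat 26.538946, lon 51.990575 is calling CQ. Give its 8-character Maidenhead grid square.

LL56xm89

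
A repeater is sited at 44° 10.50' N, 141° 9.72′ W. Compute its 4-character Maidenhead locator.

BN94

Add 180° to longitude and 90° to latitude: 38.84, 134.18.
Field: lon ⌊38.84/20⌋ = 1 → B; lat ⌊134.18/10⌋ = 13 → N.
Square: lon ⌊18.84/2⌋ = 9; lat ⌊4.18/1⌋ = 4.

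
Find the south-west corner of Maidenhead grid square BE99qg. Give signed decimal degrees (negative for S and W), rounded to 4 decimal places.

Field B=1, E=4: +1·20° lon, +4·10° lat → SW at lon -160°, lat -50°.
Square 9, 9: +9·2° lon, +9·1° lat → SW at lon -142°, lat -41°.
Subsquare q=16, g=6: +16·0.0833333° lon, +6·0.0416667° lat → SW at lon -140.667°, lat -40.75°.
latitude -40.7500, longitude -140.6667.

-40.7500, -140.6667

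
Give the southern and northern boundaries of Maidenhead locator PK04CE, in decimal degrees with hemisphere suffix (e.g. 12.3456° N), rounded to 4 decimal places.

Field P=15, K=10: +15·20° lon, +10·10° lat → SW at lon 120°, lat 10°.
Square 0, 4: +0·2° lon, +4·1° lat → SW at lon 120°, lat 14°.
Subsquare c=2, e=4: +2·0.0833333° lon, +4·0.0416667° lat → SW at lon 120.167°, lat 14.1667°.
Cell spans 0.0833333° lon × 0.0416667° lat.
south 14.1667° N, north 14.2083° N.

14.1667° N, 14.2083° N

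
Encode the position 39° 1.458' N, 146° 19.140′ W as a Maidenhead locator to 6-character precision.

BM69ua

Offset from 180°W / 90°S: lon 33.6810°, lat 129.0243°.
Field: lon ⌊33.6810/20⌋ = 1 → B; lat ⌊129.0243/10⌋ = 12 → M.
Square: lon ⌊13.6810/2⌋ = 6; lat ⌊9.0243/1⌋ = 9.
Subsquare: lon ⌊1.6810/0.0833333⌋ = 20 → u; lat ⌊0.0243/0.0416667⌋ = 0 → a.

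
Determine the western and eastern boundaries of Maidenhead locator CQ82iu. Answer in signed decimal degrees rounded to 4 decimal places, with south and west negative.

-123.3333, -123.2500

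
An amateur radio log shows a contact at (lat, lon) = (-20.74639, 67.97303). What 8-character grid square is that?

MG39xg60

Offset from 180°W / 90°S: lon 247.97303°, lat 69.25361°.
Field: 247.97303/20 → 12 → M, 69.25361/10 → 6 → G; chars MG.
Square: 7.97303/2 → 3, 9.25361/1 → 9; chars 39.
Subsquare: 1.97303/0.0833333 → 23 → x, 0.25361/0.0416667 → 6 → g; chars xg.
Extended square: 0.05636/0.00833333 → 6, 0.00361/0.00416667 → 0; chars 60.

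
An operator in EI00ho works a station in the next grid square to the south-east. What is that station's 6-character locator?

Longitude subsquare h = 7; +1 → 8 = i.
Latitude subsquare o = 14; −1 → 13 = n.

EI00in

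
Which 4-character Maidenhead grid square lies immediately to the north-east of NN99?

Longitude square 9; +1 → 10, wraps to 0, carry into field.
Longitude field N = 13; +1 → 14 = O.
Latitude square 9; +1 → 10, wraps to 0, carry into field.
Latitude field N = 13; +1 → 14 = O.

OO00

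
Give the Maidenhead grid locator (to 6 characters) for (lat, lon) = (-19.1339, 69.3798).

Shift to the Maidenhead origin (180°W, 90°S): lon 249.3798, lat 70.8661.
Field: 249.3798/20 → 12 → M, 70.8661/10 → 7 → H; chars MH.
Square: 9.3798/2 → 4, 0.8661/1 → 0; chars 40.
Subsquare: 1.3798/0.0833333 → 16 → q, 0.8661/0.0416667 → 20 → u; chars qu.

MH40qu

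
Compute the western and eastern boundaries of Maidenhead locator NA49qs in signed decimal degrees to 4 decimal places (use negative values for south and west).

Field N=13, A=0: +13·20° lon, +0·10° lat → SW at lon 80°, lat -90°.
Square 4, 9: +4·2° lon, +9·1° lat → SW at lon 88°, lat -81°.
Subsquare q=16, s=18: +16·0.0833333° lon, +18·0.0416667° lat → SW at lon 89.3333°, lat -80.25°.
Cell spans 0.0833333° lon × 0.0416667° lat.
west 89.3333, east 89.4167.

89.3333, 89.4167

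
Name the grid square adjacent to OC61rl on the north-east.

OC61sm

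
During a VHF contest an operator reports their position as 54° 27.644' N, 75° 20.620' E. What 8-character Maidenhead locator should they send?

MO74ql10

Offset from 180°W / 90°S: lon 255.34367°, lat 144.46073°.
Field: lon ⌊255.34367/20⌋ = 12 → M; lat ⌊144.46073/10⌋ = 14 → O.
Square: lon ⌊15.34367/2⌋ = 7; lat ⌊4.46073/1⌋ = 4.
Subsquare: lon ⌊1.34367/0.0833333⌋ = 16 → q; lat ⌊0.46073/0.0416667⌋ = 11 → l.
Extended square: lon ⌊0.01033/0.00833333⌋ = 1; lat ⌊0.00240/0.00416667⌋ = 0.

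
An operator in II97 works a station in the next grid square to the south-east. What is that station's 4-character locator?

JI06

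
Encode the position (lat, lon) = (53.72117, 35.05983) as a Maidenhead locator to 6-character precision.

KO73mr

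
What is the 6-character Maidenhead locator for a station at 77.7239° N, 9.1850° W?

IQ57jr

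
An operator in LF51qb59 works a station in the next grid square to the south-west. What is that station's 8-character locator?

Longitude extended square 5; −1 → 4.
Latitude extended square 9; −1 → 8.

LF51qb48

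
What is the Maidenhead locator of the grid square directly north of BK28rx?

Latitude subsquare x = 23; +1 → 24, wraps to 0 = a, carry into square.
Latitude square 8; +1 → 9.
The longitude characters are unchanged.

BK29ra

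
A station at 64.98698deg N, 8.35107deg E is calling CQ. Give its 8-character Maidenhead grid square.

JP44ex26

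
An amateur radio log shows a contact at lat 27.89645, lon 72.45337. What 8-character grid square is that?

Shift to the Maidenhead origin (180°W, 90°S): lon 252.45337, lat 117.89645.
Field: lon ⌊252.45337/20⌋ = 12 → M; lat ⌊117.89645/10⌋ = 11 → L.
Square: lon ⌊12.45337/2⌋ = 6; lat ⌊7.89645/1⌋ = 7.
Subsquare: lon ⌊0.45337/0.0833333⌋ = 5 → f; lat ⌊0.89645/0.0416667⌋ = 21 → v.
Extended square: lon ⌊0.03670/0.00833333⌋ = 4; lat ⌊0.02145/0.00416667⌋ = 5.

ML67fv45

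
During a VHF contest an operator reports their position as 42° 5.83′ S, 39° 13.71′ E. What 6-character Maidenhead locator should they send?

Shift to the Maidenhead origin (180°W, 90°S): lon 219.2285, lat 47.9028.
Field (20°×10°, letters A–R): lon ⌊219.2285/20⌋ = 10 → K; lat ⌊47.9028/10⌋ = 4 → E.
Square (2°×1°, digits 0–9): lon ⌊19.2285/2⌋ = 9; lat ⌊7.9028/1⌋ = 7.
Subsquare (5′×2.5′, letters a–x): lon ⌊1.2285/0.0833333⌋ = 14 → o; lat ⌊0.9028/0.0416667⌋ = 21 → v.

KE97ov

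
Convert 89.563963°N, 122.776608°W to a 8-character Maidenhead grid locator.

Offset from 180°W / 90°S: lon 57.22339°, lat 179.56396°.
Field (20°×10°, letters A–R): lon ⌊57.22339/20⌋ = 2 → C; lat ⌊179.56396/10⌋ = 17 → R.
Square (2°×1°, digits 0–9): lon ⌊17.22339/2⌋ = 8; lat ⌊9.56396/1⌋ = 9.
Subsquare (5′×2.5′, letters a–x): lon ⌊1.22339/0.0833333⌋ = 14 → o; lat ⌊0.56396/0.0416667⌋ = 13 → n.
Extended square (30″×15″, digits 0–9): lon ⌊0.05673/0.00833333⌋ = 6; lat ⌊0.02230/0.00416667⌋ = 5.

CR89on65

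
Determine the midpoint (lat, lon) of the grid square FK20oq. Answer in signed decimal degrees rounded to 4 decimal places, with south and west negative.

10.6875, -74.7917

Field F=5, K=10: +5·20° lon, +10·10° lat → SW at lon -80°, lat 10°.
Square 2, 0: +2·2° lon, +0·1° lat → SW at lon -76°, lat 10°.
Subsquare o=14, q=16: +14·0.0833333° lon, +16·0.0416667° lat → SW at lon -74.8333°, lat 10.6667°.
Cell spans 0.0833333° lon × 0.0416667° lat. Centre is SW corner plus half of each.
latitude 10.6875, longitude -74.7917.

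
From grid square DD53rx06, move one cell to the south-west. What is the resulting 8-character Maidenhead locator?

DD53qx95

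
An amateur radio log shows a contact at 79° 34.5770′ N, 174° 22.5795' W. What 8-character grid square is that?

AQ29tn48

Offset from 180°W / 90°S: lon 5.62367°, lat 169.57628°.
Field: lon ⌊5.62367/20⌋ = 0 → A; lat ⌊169.57628/10⌋ = 16 → Q.
Square: lon ⌊5.62367/2⌋ = 2; lat ⌊9.57628/1⌋ = 9.
Subsquare: lon ⌊1.62367/0.0833333⌋ = 19 → t; lat ⌊0.57628/0.0416667⌋ = 13 → n.
Extended square: lon ⌊0.04034/0.00833333⌋ = 4; lat ⌊0.03462/0.00416667⌋ = 8.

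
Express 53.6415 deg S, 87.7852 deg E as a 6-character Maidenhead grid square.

ND36vi

Offset from 180°W / 90°S: lon 267.7852°, lat 36.3585°.
Field: lon ⌊267.7852/20⌋ = 13 → N; lat ⌊36.3585/10⌋ = 3 → D.
Square: lon ⌊7.7852/2⌋ = 3; lat ⌊6.3585/1⌋ = 6.
Subsquare: lon ⌊1.7852/0.0833333⌋ = 21 → v; lat ⌊0.3585/0.0416667⌋ = 8 → i.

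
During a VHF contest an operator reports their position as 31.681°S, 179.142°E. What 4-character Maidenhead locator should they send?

RF98

Offset from 180°W / 90°S: lon 359.14°, lat 58.32°.
Field: lon ⌊359.14/20⌋ = 17 → R; lat ⌊58.32/10⌋ = 5 → F.
Square: lon ⌊19.14/2⌋ = 9; lat ⌊8.32/1⌋ = 8.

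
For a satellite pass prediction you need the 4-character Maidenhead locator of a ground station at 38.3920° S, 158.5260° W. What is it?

BF01

Add 180° to longitude and 90° to latitude: 21.47, 51.61.
Field (20°×10°, letters A–R): lon ⌊21.47/20⌋ = 1 → B; lat ⌊51.61/10⌋ = 5 → F.
Square (2°×1°, digits 0–9): lon ⌊1.47/2⌋ = 0; lat ⌊1.61/1⌋ = 1.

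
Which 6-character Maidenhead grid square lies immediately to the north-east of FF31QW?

FF31rx

Longitude subsquare q = 16; +1 → 17 = r.
Latitude subsquare w = 22; +1 → 23 = x.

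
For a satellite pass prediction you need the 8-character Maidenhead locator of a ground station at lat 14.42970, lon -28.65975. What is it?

HK54qk03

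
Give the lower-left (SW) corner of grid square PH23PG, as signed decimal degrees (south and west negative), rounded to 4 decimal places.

Field P=15, H=7: +15·20° lon, +7·10° lat → SW at lon 120°, lat -20°.
Square 2, 3: +2·2° lon, +3·1° lat → SW at lon 124°, lat -17°.
Subsquare p=15, g=6: +15·0.0833333° lon, +6·0.0416667° lat → SW at lon 125.25°, lat -16.75°.
latitude -16.7500, longitude 125.2500.

-16.7500, 125.2500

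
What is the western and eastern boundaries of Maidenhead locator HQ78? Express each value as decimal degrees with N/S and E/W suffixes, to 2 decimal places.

26.00° W, 24.00° W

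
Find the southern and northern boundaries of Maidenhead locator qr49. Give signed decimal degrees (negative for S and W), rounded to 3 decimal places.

89.000, 90.000

Field Q=16, R=17: +16·20° lon, +17·10° lat → SW at lon 140°, lat 80°.
Square 4, 9: +4·2° lon, +9·1° lat → SW at lon 148°, lat 89°.
Cell spans 2° lon × 1° lat.
south 89.000, north 90.000.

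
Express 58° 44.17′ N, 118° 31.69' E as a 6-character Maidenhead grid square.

Offset from 180°W / 90°S: lon 298.5282°, lat 148.7362°.
Field: lon ⌊298.5282/20⌋ = 14 → O; lat ⌊148.7362/10⌋ = 14 → O.
Square: lon ⌊18.5282/2⌋ = 9; lat ⌊8.7362/1⌋ = 8.
Subsquare: lon ⌊0.5282/0.0833333⌋ = 6 → g; lat ⌊0.7362/0.0416667⌋ = 17 → r.

OO98gr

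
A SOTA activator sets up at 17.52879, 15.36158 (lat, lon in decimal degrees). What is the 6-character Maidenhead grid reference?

JK77qm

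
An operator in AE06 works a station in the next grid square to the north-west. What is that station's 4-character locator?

RE97

Longitude square 0; −1 → -1, wraps to 9, carry into field.
Longitude field A = 0; −1 → -1, wraps to 17 = R, wrapping around the antimeridian.
Latitude square 6; +1 → 7.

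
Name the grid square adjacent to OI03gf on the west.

OI03ff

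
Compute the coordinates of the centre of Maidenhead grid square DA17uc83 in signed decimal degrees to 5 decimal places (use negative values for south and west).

Field D=3, A=0: +3·20° lon, +0·10° lat → SW at lon -120°, lat -90°.
Square 1, 7: +1·2° lon, +7·1° lat → SW at lon -118°, lat -83°.
Subsquare u=20, c=2: +20·0.0833333° lon, +2·0.0416667° lat → SW at lon -116.333°, lat -82.9167°.
Extended square 8, 3: +8·0.00833333° lon, +3·0.00416667° lat → SW at lon -116.267°, lat -82.9042°.
Cell spans 0.00833333° lon × 0.00416667° lat. Centre is SW corner plus half of each.
latitude -82.90208, longitude -116.26250.

-82.90208, -116.26250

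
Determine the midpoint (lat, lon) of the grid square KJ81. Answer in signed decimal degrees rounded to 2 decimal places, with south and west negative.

Field K=10, J=9: +10·20° lon, +9·10° lat → SW at lon 20°, lat 0°.
Square 8, 1: +8·2° lon, +1·1° lat → SW at lon 36°, lat 1°.
Cell spans 2° lon × 1° lat. Centre is SW corner plus half of each.
latitude 1.50, longitude 37.00.

1.50, 37.00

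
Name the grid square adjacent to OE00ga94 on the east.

OE00ha04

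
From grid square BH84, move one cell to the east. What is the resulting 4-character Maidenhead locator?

Longitude square 8; +1 → 9.
The latitude characters are unchanged.

BH94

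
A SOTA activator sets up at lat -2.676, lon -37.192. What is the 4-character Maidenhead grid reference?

HI17

Shift to the Maidenhead origin (180°W, 90°S): lon 142.81, lat 87.32.
Field: lon ⌊142.81/20⌋ = 7 → H; lat ⌊87.32/10⌋ = 8 → I.
Square: lon ⌊2.81/2⌋ = 1; lat ⌊7.32/1⌋ = 7.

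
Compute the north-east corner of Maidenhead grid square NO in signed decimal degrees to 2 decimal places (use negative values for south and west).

Field N=13, O=14: +13·20° lon, +14·10° lat → SW at lon 80°, lat 50°.
Cell spans 20° lon × 10° lat. NE corner is SW corner plus one full cell.
latitude 60.00, longitude 100.00.

60.00, 100.00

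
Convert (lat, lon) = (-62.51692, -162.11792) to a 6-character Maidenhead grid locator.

AC87wl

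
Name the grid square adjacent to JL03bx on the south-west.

JL03aw

Longitude subsquare b = 1; −1 → 0 = a.
Latitude subsquare x = 23; −1 → 22 = w.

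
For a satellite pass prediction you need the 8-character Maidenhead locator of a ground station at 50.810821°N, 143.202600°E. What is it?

QO10ot44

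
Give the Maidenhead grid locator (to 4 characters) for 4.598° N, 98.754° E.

NJ94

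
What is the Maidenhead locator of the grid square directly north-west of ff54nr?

FF54ms

Longitude subsquare n = 13; −1 → 12 = m.
Latitude subsquare r = 17; +1 → 18 = s.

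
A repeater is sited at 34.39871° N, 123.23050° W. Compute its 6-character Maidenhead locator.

CM84jj

Offset from 180°W / 90°S: lon 56.7695°, lat 124.3987°.
Field: 56.7695/20 → 2 → C, 124.3987/10 → 12 → M; chars CM.
Square: 16.7695/2 → 8, 4.3987/1 → 4; chars 84.
Subsquare: 0.7695/0.0833333 → 9 → j, 0.3987/0.0416667 → 9 → j; chars jj.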